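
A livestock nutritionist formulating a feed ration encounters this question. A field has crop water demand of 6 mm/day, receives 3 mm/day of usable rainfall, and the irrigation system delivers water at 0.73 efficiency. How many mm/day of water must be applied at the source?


IWR = (ETc - Pe) / Ea
    = (6 - 3) / 0.73
    = 3 / 0.73
    = 4.11 mm/day


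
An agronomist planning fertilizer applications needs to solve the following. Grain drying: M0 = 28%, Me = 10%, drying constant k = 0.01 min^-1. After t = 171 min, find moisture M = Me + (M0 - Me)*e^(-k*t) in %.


M = Me + (M0 - Me) * e^(-k*t)
  = 10 + (28 - 10) * e^(-0.01*171)
  = 10 + 18 * e^(-1.710)
  = 10 + 18 * 0.18087
  = 10 + 3.2556
  = 13.26%


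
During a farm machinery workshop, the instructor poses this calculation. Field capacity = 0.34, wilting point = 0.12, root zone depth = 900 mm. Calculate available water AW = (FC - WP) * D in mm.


AW = (FC - WP) * D
   = (0.34 - 0.12) * 900
   = 0.22 * 900
   = 198 mm


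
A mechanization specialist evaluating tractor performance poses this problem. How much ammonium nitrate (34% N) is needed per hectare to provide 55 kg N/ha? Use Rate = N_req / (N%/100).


Rate = N_required / (N_content / 100)
     = 55 / (34 / 100)
     = 55 / 0.34
     = 161.76 kg/ha


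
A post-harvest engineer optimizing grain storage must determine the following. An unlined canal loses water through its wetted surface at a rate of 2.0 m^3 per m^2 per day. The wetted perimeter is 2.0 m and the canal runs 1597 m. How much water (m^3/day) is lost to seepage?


S = C * P * L
  = 2.0 * 2.0 * 1597
  = 6388 m^3/day


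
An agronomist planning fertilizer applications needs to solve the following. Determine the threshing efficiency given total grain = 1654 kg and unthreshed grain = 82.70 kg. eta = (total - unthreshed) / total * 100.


eta = (total - unthreshed) / total * 100
    = (1654 - 82.70) / 1654 * 100
    = 1571.30 / 1654 * 100
    = 95%


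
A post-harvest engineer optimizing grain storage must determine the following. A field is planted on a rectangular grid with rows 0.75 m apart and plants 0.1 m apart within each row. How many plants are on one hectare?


D = 10000 / (row_sp * plant_sp)
  = 10000 / (0.75 * 0.1)
  = 10000 / 0.0750
  = 133333.33 plants/ha


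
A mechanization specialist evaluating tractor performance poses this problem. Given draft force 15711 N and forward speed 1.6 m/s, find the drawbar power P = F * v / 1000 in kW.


P = F * v / 1000
  = 15711 * 1.6 / 1000
  = 25137.60 / 1000
  = 25.14 kW


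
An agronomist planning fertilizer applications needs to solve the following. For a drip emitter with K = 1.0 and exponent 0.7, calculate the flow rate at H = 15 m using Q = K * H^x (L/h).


Q = K * H^x
  = 1.0 * 15^0.7
  = 1.0 * 6.6568
  = 6.66 L/h


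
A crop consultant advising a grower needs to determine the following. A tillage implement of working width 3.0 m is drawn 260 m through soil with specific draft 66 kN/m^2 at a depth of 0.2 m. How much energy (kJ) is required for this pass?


E = k * d * w * L
  = 66 * 0.2 * 3.0 * 260
  = 10296 kJ


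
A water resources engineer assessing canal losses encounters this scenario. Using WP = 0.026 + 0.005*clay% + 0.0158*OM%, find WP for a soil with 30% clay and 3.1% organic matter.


WP = 0.026 + 0.005*30 + 0.0158*3.1
   = 0.026 + 0.1500 + 0.0490
   = 0.2250


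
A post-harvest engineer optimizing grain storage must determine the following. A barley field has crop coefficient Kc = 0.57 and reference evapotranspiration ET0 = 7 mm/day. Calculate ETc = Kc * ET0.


ETc = Kc * ET0
    = 0.57 * 7
    = 3.99 mm/day


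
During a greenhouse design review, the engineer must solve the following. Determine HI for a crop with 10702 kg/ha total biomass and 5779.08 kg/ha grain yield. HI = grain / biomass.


HI = grain_yield / biomass
   = 5779.08 / 10702
   = 0.54


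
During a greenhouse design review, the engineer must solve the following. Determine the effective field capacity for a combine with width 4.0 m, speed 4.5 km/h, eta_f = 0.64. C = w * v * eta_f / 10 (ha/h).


C = w * v * eta_f / 10
  = 4.0 * 4.5 * 0.64 / 10
  = 11.52 / 10
  = 1.15 ha/h


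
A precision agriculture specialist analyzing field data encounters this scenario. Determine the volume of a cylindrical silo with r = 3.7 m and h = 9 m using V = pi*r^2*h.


V = pi * r^2 * h
  = pi * 3.7^2 * 9
  = pi * 13.69 * 9
  = 387.08 m^3


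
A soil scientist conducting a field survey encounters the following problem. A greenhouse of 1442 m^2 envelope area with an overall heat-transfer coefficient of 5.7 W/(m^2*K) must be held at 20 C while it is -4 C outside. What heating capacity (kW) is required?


dT = 20 - (-4) = 24 K
Q = U * A * dT
  = 5.7 * 1442 * 24
  = 197265.60 W = 197.27 kW


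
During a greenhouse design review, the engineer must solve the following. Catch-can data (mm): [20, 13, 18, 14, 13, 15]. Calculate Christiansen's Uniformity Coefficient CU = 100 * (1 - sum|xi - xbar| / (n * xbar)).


xbar = 93 / 6 = 15.500
sum|xi - xbar| = 14
CU = 100 * (1 - 14 / (6 * 15.500))
   = 100 * (1 - 0.1505)
   = 84.95%


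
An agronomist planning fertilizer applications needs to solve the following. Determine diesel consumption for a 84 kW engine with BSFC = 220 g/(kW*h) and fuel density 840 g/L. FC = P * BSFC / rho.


FC = P * BSFC / rho_fuel
   = 84 * 220 / 840
   = 18480 / 840
   = 22 L/h


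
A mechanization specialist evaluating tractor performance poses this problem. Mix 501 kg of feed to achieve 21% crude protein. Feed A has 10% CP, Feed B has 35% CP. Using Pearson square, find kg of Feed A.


parts_A = CP_b - target = 35 - 21 = 14
parts_B = target - CP_a = 21 - 10 = 11
total_parts = 14 + 11 = 25
Feed A = 501 * 14 / 25 = 280.56 kg
Feed B = 501 * 11 / 25 = 220.44 kg

280.56 kg


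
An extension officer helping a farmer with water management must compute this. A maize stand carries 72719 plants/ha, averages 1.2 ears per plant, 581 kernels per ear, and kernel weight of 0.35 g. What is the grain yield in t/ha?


Y = density * ears * kernels * kw
  = 72719 * 1.2 * 581 * 0.35 g/ha
  = 17744890.38 g/ha
  = 17744.89 kg/ha = 17.74 t/ha


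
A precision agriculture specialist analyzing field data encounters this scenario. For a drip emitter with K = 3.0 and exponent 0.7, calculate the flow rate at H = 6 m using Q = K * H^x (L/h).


Q = K * H^x
  = 3.0 * 6^0.7
  = 3.0 * 3.5051
  = 10.52 L/h


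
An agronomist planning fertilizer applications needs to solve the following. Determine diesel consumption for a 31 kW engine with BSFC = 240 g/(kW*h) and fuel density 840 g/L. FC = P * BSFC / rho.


FC = P * BSFC / rho_fuel
   = 31 * 240 / 840
   = 7440 / 840
   = 8.86 L/h


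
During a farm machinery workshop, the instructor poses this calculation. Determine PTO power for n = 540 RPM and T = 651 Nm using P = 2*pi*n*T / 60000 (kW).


P = 2*pi*n*T / 60000
  = 2*pi * 540 * 651 / 60000
  = 2208790.96 / 60000
  = 36.81 kW


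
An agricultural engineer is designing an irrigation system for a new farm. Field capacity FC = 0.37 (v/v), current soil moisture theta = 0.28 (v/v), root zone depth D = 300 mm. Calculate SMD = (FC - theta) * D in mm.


SMD = (FC - theta) * D
    = (0.37 - 0.28) * 300
    = 0.090 * 300
    = 27 mm


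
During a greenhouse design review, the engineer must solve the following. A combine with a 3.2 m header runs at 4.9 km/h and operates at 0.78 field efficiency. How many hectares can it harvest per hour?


C = w * v * eta_f / 10
  = 3.2 * 4.9 * 0.78 / 10
  = 12.23 / 10
  = 1.22 ha/h


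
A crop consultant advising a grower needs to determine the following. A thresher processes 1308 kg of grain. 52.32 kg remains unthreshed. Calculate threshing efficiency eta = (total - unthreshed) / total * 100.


eta = (total - unthreshed) / total * 100
    = (1308 - 52.32) / 1308 * 100
    = 1255.68 / 1308 * 100
    = 96%


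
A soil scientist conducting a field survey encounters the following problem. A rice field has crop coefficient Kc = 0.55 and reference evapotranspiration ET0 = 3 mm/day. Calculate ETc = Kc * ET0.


ETc = Kc * ET0
    = 0.55 * 3
    = 1.65 mm/day


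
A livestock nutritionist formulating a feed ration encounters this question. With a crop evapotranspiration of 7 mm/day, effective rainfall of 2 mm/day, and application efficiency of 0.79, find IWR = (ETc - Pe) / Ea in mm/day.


IWR = (ETc - Pe) / Ea
    = (7 - 2) / 0.79
    = 5 / 0.79
    = 6.33 mm/day


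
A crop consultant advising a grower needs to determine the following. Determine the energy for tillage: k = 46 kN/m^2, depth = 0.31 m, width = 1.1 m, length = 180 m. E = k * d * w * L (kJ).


E = k * d * w * L
  = 46 * 0.31 * 1.1 * 180
  = 2823.48 kJ


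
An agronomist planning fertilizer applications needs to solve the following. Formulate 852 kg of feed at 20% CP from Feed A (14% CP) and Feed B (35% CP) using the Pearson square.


parts_A = CP_b - target = 35 - 20 = 15
parts_B = target - CP_a = 20 - 14 = 6
total_parts = 15 + 6 = 21
Feed A = 852 * 15 / 21 = 608.57 kg
Feed B = 852 * 6 / 21 = 243.43 kg

608.57 kg


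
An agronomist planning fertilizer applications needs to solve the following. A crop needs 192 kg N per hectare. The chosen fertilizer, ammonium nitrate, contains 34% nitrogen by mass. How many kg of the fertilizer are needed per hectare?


Rate = N_required / (N_content / 100)
     = 192 / (34 / 100)
     = 192 / 0.34
     = 564.71 kg/ha


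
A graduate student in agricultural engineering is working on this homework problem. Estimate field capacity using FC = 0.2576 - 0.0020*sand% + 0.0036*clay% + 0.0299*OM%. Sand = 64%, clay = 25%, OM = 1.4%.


FC = 0.2576 - 0.0020*64 + 0.0036*25 + 0.0299*1.4
   = 0.2576 - 0.1280 + 0.0900 + 0.0419
   = 0.2615


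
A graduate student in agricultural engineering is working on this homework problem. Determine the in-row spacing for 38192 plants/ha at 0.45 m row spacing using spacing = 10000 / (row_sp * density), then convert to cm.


spacing = 10000 / (row_sp * density)
        = 10000 / (0.45 * 38192)
        = 10000 / 17186.40
        = 0.58186 m = 58.19 cm


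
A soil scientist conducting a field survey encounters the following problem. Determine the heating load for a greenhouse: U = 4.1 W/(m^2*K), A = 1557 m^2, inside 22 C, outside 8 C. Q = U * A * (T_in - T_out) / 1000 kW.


dT = 22 - (8) = 14 K
Q = U * A * dT
  = 4.1 * 1557 * 14
  = 89371.80 W = 89.37 kW


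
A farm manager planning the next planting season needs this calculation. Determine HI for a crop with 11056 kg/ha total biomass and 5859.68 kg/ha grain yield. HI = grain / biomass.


HI = grain_yield / biomass
   = 5859.68 / 11056
   = 0.53


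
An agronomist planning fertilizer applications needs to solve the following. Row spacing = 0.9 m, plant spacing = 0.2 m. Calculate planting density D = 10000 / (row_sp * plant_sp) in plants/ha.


D = 10000 / (row_sp * plant_sp)
  = 10000 / (0.9 * 0.2)
  = 10000 / 0.1800
  = 55555.56 plants/ha


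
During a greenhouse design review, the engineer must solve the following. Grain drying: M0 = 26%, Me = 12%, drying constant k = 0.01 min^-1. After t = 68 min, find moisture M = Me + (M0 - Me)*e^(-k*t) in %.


M = Me + (M0 - Me) * e^(-k*t)
  = 12 + (26 - 12) * e^(-0.01*68)
  = 12 + 14 * e^(-0.680)
  = 12 + 14 * 0.50662
  = 12 + 7.0926
  = 19.09%


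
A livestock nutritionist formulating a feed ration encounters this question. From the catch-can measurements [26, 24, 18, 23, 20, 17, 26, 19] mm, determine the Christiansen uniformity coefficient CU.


xbar = 173 / 8 = 21.625
sum|xi - xbar| = 25
CU = 100 * (1 - 25 / (8 * 21.625))
   = 100 * (1 - 0.1445)
   = 85.55%


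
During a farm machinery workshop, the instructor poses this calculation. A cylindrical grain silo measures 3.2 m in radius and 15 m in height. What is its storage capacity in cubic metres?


V = pi * r^2 * h
  = pi * 3.2^2 * 15
  = pi * 10.24 * 15
  = 482.55 m^3


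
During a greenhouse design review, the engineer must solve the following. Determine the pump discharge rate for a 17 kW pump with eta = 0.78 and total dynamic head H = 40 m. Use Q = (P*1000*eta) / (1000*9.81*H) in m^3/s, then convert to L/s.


Q = (P * 1000 * eta) / (rho * g * H)
  = (17 * 1000 * 0.78) / (1000 * 9.81 * 40)
  = 13260 / 392400
  = 0.03379 m^3/s = 33.79 L/s


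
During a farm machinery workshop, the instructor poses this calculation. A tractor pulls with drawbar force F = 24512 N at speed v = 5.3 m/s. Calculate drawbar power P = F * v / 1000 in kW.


P = F * v / 1000
  = 24512 * 5.3 / 1000
  = 129913.60 / 1000
  = 129.91 kW


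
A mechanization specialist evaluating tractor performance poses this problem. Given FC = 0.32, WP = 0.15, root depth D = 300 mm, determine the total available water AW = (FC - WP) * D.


AW = (FC - WP) * D
   = (0.32 - 0.15) * 300
   = 0.17 * 300
   = 51 mm


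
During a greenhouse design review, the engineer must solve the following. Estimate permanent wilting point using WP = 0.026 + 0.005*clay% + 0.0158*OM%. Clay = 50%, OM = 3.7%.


WP = 0.026 + 0.005*50 + 0.0158*3.7
   = 0.026 + 0.2500 + 0.0585
   = 0.3345


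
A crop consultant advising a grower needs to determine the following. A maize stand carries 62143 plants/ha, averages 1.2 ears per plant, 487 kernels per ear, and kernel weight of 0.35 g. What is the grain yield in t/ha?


Y = density * ears * kernels * kw
  = 62143 * 1.2 * 487 * 0.35 g/ha
  = 12710729.22 g/ha
  = 12710.73 kg/ha = 12.71 t/ha


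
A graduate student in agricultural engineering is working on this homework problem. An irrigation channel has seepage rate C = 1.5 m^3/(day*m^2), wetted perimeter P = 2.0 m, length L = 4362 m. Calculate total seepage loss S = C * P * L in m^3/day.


S = C * P * L
  = 1.5 * 2.0 * 4362
  = 13086 m^3/day


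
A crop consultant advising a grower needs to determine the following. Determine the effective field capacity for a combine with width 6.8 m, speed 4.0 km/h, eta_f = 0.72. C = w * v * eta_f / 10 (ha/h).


C = w * v * eta_f / 10
  = 6.8 * 4.0 * 0.72 / 10
  = 19.58 / 10
  = 1.96 ha/h


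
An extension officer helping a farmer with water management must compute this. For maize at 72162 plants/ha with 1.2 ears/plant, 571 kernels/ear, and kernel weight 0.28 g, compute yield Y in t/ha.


Y = density * ears * kernels * kw
  = 72162 * 1.2 * 571 * 0.28 g/ha
  = 13844712.67 g/ha
  = 13844.71 kg/ha = 13.84 t/ha


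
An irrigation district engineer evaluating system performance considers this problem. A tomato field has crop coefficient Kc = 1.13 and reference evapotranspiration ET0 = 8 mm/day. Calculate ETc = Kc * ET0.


ETc = Kc * ET0
    = 1.13 * 8
    = 9.04 mm/day


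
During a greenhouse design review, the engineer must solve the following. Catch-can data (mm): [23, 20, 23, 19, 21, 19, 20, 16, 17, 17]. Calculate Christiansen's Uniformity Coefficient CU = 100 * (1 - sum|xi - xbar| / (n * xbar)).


xbar = 195 / 10 = 19.500
sum|xi - xbar| = 19
CU = 100 * (1 - 19 / (10 * 19.500))
   = 100 * (1 - 0.0974)
   = 90.26%


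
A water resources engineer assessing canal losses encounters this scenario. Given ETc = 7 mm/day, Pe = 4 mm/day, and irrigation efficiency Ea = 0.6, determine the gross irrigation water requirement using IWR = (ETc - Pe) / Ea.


IWR = (ETc - Pe) / Ea
    = (7 - 4) / 0.6
    = 3 / 0.6
    = 5 mm/day


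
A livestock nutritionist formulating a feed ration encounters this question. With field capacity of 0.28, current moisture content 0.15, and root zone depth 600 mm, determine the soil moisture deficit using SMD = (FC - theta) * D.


SMD = (FC - theta) * D
    = (0.28 - 0.15) * 600
    = 0.130 * 600
    = 78 mm


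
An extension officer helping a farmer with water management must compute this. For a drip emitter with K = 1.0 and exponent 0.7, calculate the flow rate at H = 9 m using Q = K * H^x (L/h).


Q = K * H^x
  = 1.0 * 9^0.7
  = 1.0 * 4.6555
  = 4.66 L/h


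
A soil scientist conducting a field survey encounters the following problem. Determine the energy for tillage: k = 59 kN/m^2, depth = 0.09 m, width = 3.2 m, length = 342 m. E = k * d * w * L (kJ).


E = k * d * w * L
  = 59 * 0.09 * 3.2 * 342
  = 5811.26 kJ


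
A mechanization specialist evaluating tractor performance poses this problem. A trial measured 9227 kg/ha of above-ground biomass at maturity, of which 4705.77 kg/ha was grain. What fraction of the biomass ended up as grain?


HI = grain_yield / biomass
   = 4705.77 / 9227
   = 0.51


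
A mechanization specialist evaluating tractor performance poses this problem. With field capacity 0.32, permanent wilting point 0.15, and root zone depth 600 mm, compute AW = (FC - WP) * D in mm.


AW = (FC - WP) * D
   = (0.32 - 0.15) * 600
   = 0.17 * 600
   = 102 mm


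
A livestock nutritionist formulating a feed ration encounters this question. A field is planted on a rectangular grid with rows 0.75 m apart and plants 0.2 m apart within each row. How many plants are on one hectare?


D = 10000 / (row_sp * plant_sp)
  = 10000 / (0.75 * 0.2)
  = 10000 / 0.1500
  = 66666.67 plants/ha


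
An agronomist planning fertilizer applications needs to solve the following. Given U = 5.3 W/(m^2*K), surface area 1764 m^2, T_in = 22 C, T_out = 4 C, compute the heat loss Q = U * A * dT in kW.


dT = 22 - (4) = 18 K
Q = U * A * dT
  = 5.3 * 1764 * 18
  = 168285.60 W = 168.29 kW


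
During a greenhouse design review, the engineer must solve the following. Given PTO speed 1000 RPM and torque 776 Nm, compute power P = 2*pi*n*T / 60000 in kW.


P = 2*pi*n*T / 60000
  = 2*pi * 1000 * 776 / 60000
  = 4875751.80 / 60000
  = 81.26 kW


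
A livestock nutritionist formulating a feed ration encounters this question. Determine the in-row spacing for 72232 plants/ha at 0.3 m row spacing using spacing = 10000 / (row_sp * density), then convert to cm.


spacing = 10000 / (row_sp * density)
        = 10000 / (0.3 * 72232)
        = 10000 / 21669.60
        = 0.46148 m = 46.15 cm


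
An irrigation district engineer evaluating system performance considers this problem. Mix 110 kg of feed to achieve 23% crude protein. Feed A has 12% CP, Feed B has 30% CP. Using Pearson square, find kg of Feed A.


parts_A = CP_b - target = 30 - 23 = 7
parts_B = target - CP_a = 23 - 12 = 11
total_parts = 7 + 11 = 18
Feed A = 110 * 7 / 18 = 42.78 kg
Feed B = 110 * 11 / 18 = 67.22 kg

42.78 kg


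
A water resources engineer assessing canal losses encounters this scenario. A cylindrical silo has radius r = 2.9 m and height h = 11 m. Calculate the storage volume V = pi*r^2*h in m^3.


V = pi * r^2 * h
  = pi * 2.9^2 * 11
  = pi * 8.41 * 11
  = 290.63 m^3


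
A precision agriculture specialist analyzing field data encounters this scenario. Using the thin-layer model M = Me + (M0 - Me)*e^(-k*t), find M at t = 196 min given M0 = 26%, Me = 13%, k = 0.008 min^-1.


M = Me + (M0 - Me) * e^(-k*t)
  = 13 + (26 - 13) * e^(-0.008*196)
  = 13 + 13 * e^(-1.568)
  = 13 + 13 * 0.20846
  = 13 + 2.7100
  = 15.71%


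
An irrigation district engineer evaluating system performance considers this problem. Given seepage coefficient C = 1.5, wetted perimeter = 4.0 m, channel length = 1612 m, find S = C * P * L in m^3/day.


S = C * P * L
  = 1.5 * 4.0 * 1612
  = 9672 m^3/day


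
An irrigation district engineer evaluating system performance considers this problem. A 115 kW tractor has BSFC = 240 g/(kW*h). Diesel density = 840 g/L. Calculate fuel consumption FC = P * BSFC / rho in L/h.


FC = P * BSFC / rho_fuel
   = 115 * 240 / 840
   = 27600 / 840
   = 32.86 L/h


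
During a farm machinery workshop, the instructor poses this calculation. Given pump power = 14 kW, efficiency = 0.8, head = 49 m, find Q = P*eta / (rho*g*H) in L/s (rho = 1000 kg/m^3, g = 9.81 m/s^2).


Q = (P * 1000 * eta) / (rho * g * H)
  = (14 * 1000 * 0.8) / (1000 * 9.81 * 49)
  = 11200 / 480690
  = 0.02330 m^3/s = 23.30 L/s


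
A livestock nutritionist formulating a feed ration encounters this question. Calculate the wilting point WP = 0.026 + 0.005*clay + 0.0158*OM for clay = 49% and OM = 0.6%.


WP = 0.026 + 0.005*49 + 0.0158*0.6
   = 0.026 + 0.2450 + 0.0095
   = 0.2805


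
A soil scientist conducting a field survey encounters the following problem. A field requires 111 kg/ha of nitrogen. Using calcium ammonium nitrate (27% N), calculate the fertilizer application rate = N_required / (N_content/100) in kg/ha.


Rate = N_required / (N_content / 100)
     = 111 / (27 / 100)
     = 111 / 0.27
     = 411.11 kg/ha


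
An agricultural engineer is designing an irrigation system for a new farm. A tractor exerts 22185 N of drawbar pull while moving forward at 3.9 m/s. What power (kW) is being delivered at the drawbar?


P = F * v / 1000
  = 22185 * 3.9 / 1000
  = 86521.50 / 1000
  = 86.52 kW


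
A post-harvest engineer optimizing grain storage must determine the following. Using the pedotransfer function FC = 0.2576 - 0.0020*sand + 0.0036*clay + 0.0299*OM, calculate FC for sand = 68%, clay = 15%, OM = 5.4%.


FC = 0.2576 - 0.0020*68 + 0.0036*15 + 0.0299*5.4
   = 0.2576 - 0.1360 + 0.0540 + 0.1615
   = 0.3371


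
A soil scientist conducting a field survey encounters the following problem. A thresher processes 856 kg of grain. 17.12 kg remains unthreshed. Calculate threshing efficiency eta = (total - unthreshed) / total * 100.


eta = (total - unthreshed) / total * 100
    = (856 - 17.12) / 856 * 100
    = 838.88 / 856 * 100
    = 98%


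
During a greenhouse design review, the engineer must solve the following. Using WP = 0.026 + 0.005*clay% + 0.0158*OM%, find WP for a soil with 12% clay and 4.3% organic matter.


WP = 0.026 + 0.005*12 + 0.0158*4.3
   = 0.026 + 0.0600 + 0.0679
   = 0.1539


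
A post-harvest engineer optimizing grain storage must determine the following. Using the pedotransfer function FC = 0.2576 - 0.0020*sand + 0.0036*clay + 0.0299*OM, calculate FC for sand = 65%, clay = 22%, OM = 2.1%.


FC = 0.2576 - 0.0020*65 + 0.0036*22 + 0.0299*2.1
   = 0.2576 - 0.1300 + 0.0792 + 0.0628
   = 0.2696


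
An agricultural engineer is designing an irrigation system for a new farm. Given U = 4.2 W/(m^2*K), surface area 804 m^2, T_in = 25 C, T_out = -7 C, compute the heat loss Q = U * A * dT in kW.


dT = 25 - (-7) = 32 K
Q = U * A * dT
  = 4.2 * 804 * 32
  = 108057.60 W = 108.06 kW


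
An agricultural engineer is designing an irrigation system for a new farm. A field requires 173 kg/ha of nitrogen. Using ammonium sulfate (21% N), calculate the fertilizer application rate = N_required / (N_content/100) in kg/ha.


Rate = N_required / (N_content / 100)
     = 173 / (21 / 100)
     = 173 / 0.21
     = 823.81 kg/ha


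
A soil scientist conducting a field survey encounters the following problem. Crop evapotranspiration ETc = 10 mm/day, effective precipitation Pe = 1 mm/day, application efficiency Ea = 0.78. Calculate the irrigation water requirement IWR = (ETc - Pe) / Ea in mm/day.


IWR = (ETc - Pe) / Ea
    = (10 - 1) / 0.78
    = 9 / 0.78
    = 11.54 mm/day


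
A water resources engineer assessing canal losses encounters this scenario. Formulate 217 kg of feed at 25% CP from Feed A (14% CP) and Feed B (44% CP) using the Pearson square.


parts_A = CP_b - target = 44 - 25 = 19
parts_B = target - CP_a = 25 - 14 = 11
total_parts = 19 + 11 = 30
Feed A = 217 * 19 / 30 = 137.43 kg
Feed B = 217 * 11 / 30 = 79.57 kg

137.43 kg


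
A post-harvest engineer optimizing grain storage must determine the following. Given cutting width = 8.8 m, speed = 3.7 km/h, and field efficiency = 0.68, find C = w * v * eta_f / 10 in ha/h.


C = w * v * eta_f / 10
  = 8.8 * 3.7 * 0.68 / 10
  = 22.14 / 10
  = 2.21 ha/h


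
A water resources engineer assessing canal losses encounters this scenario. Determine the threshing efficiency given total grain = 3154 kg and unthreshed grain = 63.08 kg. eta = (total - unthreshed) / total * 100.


eta = (total - unthreshed) / total * 100
    = (3154 - 63.08) / 3154 * 100
    = 3090.92 / 3154 * 100
    = 98%


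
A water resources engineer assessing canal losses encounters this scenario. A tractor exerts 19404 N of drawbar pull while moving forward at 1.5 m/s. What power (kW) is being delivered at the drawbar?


P = F * v / 1000
  = 19404 * 1.5 / 1000
  = 29106 / 1000
  = 29.11 kW


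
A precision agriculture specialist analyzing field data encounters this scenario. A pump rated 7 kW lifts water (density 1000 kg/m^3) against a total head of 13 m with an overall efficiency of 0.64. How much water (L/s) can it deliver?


Q = (P * 1000 * eta) / (rho * g * H)
  = (7 * 1000 * 0.64) / (1000 * 9.81 * 13)
  = 4480 / 127530
  = 0.03513 m^3/s = 35.13 L/s


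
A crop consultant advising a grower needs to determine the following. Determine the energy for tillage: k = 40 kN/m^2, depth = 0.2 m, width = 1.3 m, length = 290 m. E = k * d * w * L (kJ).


E = k * d * w * L
  = 40 * 0.2 * 1.3 * 290
  = 3016 kJ


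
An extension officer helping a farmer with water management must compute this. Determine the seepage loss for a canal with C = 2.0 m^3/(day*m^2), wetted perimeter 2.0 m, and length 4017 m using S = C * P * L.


S = C * P * L
  = 2.0 * 2.0 * 4017
  = 16068 m^3/day


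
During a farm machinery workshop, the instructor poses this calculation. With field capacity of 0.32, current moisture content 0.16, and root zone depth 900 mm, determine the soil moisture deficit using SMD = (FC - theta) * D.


SMD = (FC - theta) * D
    = (0.32 - 0.16) * 900
    = 0.160 * 900
    = 144 mm


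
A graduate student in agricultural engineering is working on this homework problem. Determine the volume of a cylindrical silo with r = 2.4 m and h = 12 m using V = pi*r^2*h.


V = pi * r^2 * h
  = pi * 2.4^2 * 12
  = pi * 5.76 * 12
  = 217.15 m^3


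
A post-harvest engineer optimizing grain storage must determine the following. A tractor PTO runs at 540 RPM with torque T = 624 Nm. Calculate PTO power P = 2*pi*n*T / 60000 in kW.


P = 2*pi*n*T / 60000
  = 2*pi * 540 * 624 / 60000
  = 2117182.12 / 60000
  = 35.29 kW


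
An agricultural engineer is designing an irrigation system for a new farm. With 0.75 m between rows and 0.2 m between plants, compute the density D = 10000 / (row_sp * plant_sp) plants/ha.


D = 10000 / (row_sp * plant_sp)
  = 10000 / (0.75 * 0.2)
  = 10000 / 0.1500
  = 66666.67 plants/ha


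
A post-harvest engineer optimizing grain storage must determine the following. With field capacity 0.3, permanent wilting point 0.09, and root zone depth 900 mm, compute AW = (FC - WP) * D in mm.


AW = (FC - WP) * D
   = (0.3 - 0.09) * 900
   = 0.21 * 900
   = 189 mm


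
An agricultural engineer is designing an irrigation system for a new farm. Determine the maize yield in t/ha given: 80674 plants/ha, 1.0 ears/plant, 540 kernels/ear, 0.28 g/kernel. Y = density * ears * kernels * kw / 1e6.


Y = density * ears * kernels * kw
  = 80674 * 1.0 * 540 * 0.28 g/ha
  = 12197908.80 g/ha
  = 12197.91 kg/ha = 12.20 t/ha


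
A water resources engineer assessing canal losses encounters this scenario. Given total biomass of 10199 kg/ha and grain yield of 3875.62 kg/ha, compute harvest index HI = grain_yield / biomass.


HI = grain_yield / biomass
   = 3875.62 / 10199
   = 0.38


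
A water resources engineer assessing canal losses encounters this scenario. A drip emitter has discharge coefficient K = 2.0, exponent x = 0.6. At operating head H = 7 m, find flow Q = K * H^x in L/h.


Q = K * H^x
  = 2.0 * 7^0.6
  = 2.0 * 3.2141
  = 6.43 L/h


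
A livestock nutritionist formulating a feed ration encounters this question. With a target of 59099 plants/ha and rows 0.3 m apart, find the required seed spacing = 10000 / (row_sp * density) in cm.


spacing = 10000 / (row_sp * density)
        = 10000 / (0.3 * 59099)
        = 10000 / 17729.70
        = 0.56403 m = 56.40 cm


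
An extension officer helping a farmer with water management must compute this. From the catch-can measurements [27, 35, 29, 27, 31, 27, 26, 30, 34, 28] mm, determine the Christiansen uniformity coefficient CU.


xbar = 294 / 10 = 29.400
sum|xi - xbar| = 24.800
CU = 100 * (1 - 24.800 / (10 * 29.400))
   = 100 * (1 - 0.0844)
   = 91.56%


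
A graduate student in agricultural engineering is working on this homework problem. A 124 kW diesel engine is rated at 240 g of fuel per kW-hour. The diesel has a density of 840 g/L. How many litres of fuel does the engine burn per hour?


FC = P * BSFC / rho_fuel
   = 124 * 240 / 840
   = 29760 / 840
   = 35.43 L/h


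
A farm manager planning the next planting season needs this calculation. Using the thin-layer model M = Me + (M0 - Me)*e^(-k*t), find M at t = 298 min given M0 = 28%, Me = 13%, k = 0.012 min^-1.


M = Me + (M0 - Me) * e^(-k*t)
  = 13 + (28 - 13) * e^(-0.012*298)
  = 13 + 15 * e^(-3.576)
  = 13 + 15 * 0.02799
  = 13 + 0.4198
  = 13.42%


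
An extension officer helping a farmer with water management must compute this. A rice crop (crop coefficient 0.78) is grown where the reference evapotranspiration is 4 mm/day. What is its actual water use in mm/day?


ETc = Kc * ET0
    = 0.78 * 4
    = 3.12 mm/day


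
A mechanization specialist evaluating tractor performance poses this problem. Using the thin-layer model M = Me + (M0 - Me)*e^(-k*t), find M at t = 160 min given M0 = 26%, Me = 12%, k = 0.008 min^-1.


M = Me + (M0 - Me) * e^(-k*t)
  = 12 + (26 - 12) * e^(-0.008*160)
  = 12 + 14 * e^(-1.280)
  = 12 + 14 * 0.27804
  = 12 + 3.8925
  = 15.89%


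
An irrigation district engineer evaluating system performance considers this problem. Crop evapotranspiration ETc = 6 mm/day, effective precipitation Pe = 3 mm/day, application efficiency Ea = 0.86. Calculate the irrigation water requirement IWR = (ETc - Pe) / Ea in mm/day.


IWR = (ETc - Pe) / Ea
    = (6 - 3) / 0.86
    = 3 / 0.86
    = 3.49 mm/day


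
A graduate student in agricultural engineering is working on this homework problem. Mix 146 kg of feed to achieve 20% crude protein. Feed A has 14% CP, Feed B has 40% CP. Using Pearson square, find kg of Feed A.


parts_A = CP_b - target = 40 - 20 = 20
parts_B = target - CP_a = 20 - 14 = 6
total_parts = 20 + 6 = 26
Feed A = 146 * 20 / 26 = 112.31 kg
Feed B = 146 * 6 / 26 = 33.69 kg

112.31 kg


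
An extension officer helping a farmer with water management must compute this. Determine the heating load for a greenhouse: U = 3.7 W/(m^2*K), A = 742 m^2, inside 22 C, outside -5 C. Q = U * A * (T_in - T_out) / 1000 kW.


dT = 22 - (-5) = 27 K
Q = U * A * dT
  = 3.7 * 742 * 27
  = 74125.80 W = 74.13 kW


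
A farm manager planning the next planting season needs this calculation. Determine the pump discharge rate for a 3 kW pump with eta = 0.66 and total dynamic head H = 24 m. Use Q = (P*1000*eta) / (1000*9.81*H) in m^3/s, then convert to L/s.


Q = (P * 1000 * eta) / (rho * g * H)
  = (3 * 1000 * 0.66) / (1000 * 9.81 * 24)
  = 1980 / 235440
  = 0.00841 m^3/s = 8.41 L/s


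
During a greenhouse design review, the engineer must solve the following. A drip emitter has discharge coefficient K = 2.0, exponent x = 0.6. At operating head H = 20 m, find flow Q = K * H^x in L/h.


Q = K * H^x
  = 2.0 * 20^0.6
  = 2.0 * 6.0342
  = 12.07 L/h


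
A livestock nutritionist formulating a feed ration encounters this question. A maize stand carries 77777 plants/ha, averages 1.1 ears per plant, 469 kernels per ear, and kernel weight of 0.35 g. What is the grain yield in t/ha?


Y = density * ears * kernels * kw
  = 77777 * 1.1 * 469 * 0.35 g/ha
  = 14043804.01 g/ha
  = 14043.80 kg/ha = 14.04 t/ha


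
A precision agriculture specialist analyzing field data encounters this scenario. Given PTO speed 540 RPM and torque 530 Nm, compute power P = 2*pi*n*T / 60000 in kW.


P = 2*pi*n*T / 60000
  = 2*pi * 540 * 530 / 60000
  = 1798247.63 / 60000
  = 29.97 kW


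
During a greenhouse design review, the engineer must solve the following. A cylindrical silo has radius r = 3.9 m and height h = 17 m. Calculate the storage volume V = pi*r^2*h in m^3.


V = pi * r^2 * h
  = pi * 3.9^2 * 17
  = pi * 15.21 * 17
  = 812.32 m^3


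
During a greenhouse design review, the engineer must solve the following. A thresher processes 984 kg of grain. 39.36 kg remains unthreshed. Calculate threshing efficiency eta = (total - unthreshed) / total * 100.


eta = (total - unthreshed) / total * 100
    = (984 - 39.36) / 984 * 100
    = 944.64 / 984 * 100
    = 96%


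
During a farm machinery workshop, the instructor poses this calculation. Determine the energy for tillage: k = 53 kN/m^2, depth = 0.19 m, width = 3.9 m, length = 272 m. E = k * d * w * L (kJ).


E = k * d * w * L
  = 53 * 0.19 * 3.9 * 272
  = 10682.26 kJ


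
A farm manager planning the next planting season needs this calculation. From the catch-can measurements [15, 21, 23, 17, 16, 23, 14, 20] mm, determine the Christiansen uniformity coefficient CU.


xbar = 149 / 8 = 18.625
sum|xi - xbar| = 25
CU = 100 * (1 - 25 / (8 * 18.625))
   = 100 * (1 - 0.1678)
   = 83.22%


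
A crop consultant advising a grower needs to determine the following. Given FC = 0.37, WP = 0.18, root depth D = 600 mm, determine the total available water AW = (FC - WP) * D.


AW = (FC - WP) * D
   = (0.37 - 0.18) * 600
   = 0.19 * 600
   = 114 mm


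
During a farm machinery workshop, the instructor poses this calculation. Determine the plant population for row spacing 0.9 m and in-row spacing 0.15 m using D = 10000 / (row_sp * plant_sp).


D = 10000 / (row_sp * plant_sp)
  = 10000 / (0.9 * 0.15)
  = 10000 / 0.1350
  = 74074.07 plants/ha


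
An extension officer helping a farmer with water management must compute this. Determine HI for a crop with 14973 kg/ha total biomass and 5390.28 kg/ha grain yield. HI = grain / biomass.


HI = grain_yield / biomass
   = 5390.28 / 14973
   = 0.36


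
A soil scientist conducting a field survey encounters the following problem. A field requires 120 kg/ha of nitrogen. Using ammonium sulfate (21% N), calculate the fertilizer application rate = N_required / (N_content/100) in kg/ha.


Rate = N_required / (N_content / 100)
     = 120 / (21 / 100)
     = 120 / 0.21
     = 571.43 kg/ha


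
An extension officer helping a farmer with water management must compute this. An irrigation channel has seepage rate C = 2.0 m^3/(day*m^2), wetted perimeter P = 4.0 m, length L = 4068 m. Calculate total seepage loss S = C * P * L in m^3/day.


S = C * P * L
  = 2.0 * 4.0 * 4068
  = 32544 m^3/day


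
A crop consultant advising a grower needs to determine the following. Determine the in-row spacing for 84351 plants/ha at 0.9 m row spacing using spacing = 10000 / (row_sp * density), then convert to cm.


spacing = 10000 / (row_sp * density)
        = 10000 / (0.9 * 84351)
        = 10000 / 75915.90
        = 0.13172 m = 13.17 cm


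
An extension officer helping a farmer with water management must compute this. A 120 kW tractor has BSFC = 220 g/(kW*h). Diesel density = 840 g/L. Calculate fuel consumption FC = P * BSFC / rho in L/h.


FC = P * BSFC / rho_fuel
   = 120 * 220 / 840
   = 26400 / 840
   = 31.43 L/h


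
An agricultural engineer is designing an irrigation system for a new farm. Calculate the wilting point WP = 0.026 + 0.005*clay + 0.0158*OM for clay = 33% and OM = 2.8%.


WP = 0.026 + 0.005*33 + 0.0158*2.8
   = 0.026 + 0.1650 + 0.0442
   = 0.2352


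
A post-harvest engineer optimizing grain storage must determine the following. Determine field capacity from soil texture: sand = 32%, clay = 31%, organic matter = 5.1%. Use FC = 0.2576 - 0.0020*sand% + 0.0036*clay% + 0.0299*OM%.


FC = 0.2576 - 0.0020*32 + 0.0036*31 + 0.0299*5.1
   = 0.2576 - 0.0640 + 0.1116 + 0.1525
   = 0.4577


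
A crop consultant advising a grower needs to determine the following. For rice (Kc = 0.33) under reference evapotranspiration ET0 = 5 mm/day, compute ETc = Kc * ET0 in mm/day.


ETc = Kc * ET0
    = 0.33 * 5
    = 1.65 mm/day


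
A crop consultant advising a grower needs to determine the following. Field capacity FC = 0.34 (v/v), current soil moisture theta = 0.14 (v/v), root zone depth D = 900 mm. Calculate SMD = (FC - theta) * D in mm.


SMD = (FC - theta) * D
    = (0.34 - 0.14) * 900
    = 0.200 * 900
    = 180 mm


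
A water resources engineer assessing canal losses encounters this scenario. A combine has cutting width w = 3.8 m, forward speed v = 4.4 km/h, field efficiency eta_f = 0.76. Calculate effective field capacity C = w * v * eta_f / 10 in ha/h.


C = w * v * eta_f / 10
  = 3.8 * 4.4 * 0.76 / 10
  = 12.71 / 10
  = 1.27 ha/h


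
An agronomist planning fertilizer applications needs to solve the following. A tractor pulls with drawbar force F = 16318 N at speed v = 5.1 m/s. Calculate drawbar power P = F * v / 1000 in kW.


P = F * v / 1000
  = 16318 * 5.1 / 1000
  = 83221.80 / 1000
  = 83.22 kW


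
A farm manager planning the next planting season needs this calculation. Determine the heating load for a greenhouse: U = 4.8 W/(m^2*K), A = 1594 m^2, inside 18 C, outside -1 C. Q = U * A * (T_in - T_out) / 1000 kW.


dT = 18 - (-1) = 19 K
Q = U * A * dT
  = 4.8 * 1594 * 19
  = 145372.80 W = 145.37 kW


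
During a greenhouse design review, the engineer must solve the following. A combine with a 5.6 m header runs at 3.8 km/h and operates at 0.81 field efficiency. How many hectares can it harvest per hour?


C = w * v * eta_f / 10
  = 5.6 * 3.8 * 0.81 / 10
  = 17.24 / 10
  = 1.72 ha/h


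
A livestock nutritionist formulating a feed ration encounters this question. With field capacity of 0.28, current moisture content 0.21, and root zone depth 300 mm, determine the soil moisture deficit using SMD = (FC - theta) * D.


SMD = (FC - theta) * D
    = (0.28 - 0.21) * 300
    = 0.070 * 300
    = 21 mm


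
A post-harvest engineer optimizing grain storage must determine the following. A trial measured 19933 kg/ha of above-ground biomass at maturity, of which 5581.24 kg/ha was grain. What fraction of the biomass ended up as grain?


HI = grain_yield / biomass
   = 5581.24 / 19933
   = 0.28


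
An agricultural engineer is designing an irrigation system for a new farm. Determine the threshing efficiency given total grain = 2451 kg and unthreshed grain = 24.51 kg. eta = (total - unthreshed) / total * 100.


eta = (total - unthreshed) / total * 100
    = (2451 - 24.51) / 2451 * 100
    = 2426.49 / 2451 * 100
    = 99%


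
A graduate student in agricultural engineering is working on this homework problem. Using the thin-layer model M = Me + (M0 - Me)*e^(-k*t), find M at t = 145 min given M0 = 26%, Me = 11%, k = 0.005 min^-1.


M = Me + (M0 - Me) * e^(-k*t)
  = 11 + (26 - 11) * e^(-0.005*145)
  = 11 + 15 * e^(-0.725)
  = 11 + 15 * 0.48432
  = 11 + 7.2649
  = 18.26%


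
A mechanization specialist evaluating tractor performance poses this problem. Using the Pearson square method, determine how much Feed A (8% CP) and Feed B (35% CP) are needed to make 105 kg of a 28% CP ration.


parts_A = CP_b - target = 35 - 28 = 7
parts_B = target - CP_a = 28 - 8 = 20
total_parts = 7 + 20 = 27
Feed A = 105 * 7 / 27 = 27.22 kg
Feed B = 105 * 20 / 27 = 77.78 kg

27.22 kg


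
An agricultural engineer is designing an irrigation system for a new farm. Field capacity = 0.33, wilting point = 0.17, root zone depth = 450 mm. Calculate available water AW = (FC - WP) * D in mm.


AW = (FC - WP) * D
   = (0.33 - 0.17) * 450
   = 0.16 * 450
   = 72 mm


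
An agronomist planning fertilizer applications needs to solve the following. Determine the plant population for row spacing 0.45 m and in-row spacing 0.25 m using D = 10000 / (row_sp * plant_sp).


D = 10000 / (row_sp * plant_sp)
  = 10000 / (0.45 * 0.25)
  = 10000 / 0.1125
  = 88888.89 plants/ha
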